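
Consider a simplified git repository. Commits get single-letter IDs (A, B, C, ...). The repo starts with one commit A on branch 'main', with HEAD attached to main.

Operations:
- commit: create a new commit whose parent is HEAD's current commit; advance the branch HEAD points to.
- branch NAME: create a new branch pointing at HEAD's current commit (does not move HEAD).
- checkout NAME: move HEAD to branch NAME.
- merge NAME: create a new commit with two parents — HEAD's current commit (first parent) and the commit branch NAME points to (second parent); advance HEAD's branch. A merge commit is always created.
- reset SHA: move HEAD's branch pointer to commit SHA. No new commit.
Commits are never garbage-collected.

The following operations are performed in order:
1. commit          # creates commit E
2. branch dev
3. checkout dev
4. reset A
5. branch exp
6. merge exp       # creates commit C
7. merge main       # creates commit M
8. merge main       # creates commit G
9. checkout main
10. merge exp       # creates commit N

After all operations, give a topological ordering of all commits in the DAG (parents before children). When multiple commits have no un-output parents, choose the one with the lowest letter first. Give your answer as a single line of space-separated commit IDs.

Answer: A C E M G N

Derivation:
After op 1 (commit): HEAD=main@E [main=E]
After op 2 (branch): HEAD=main@E [dev=E main=E]
After op 3 (checkout): HEAD=dev@E [dev=E main=E]
After op 4 (reset): HEAD=dev@A [dev=A main=E]
After op 5 (branch): HEAD=dev@A [dev=A exp=A main=E]
After op 6 (merge): HEAD=dev@C [dev=C exp=A main=E]
After op 7 (merge): HEAD=dev@M [dev=M exp=A main=E]
After op 8 (merge): HEAD=dev@G [dev=G exp=A main=E]
After op 9 (checkout): HEAD=main@E [dev=G exp=A main=E]
After op 10 (merge): HEAD=main@N [dev=G exp=A main=N]
commit A: parents=[]
commit C: parents=['A', 'A']
commit E: parents=['A']
commit G: parents=['M', 'E']
commit M: parents=['C', 'E']
commit N: parents=['E', 'A']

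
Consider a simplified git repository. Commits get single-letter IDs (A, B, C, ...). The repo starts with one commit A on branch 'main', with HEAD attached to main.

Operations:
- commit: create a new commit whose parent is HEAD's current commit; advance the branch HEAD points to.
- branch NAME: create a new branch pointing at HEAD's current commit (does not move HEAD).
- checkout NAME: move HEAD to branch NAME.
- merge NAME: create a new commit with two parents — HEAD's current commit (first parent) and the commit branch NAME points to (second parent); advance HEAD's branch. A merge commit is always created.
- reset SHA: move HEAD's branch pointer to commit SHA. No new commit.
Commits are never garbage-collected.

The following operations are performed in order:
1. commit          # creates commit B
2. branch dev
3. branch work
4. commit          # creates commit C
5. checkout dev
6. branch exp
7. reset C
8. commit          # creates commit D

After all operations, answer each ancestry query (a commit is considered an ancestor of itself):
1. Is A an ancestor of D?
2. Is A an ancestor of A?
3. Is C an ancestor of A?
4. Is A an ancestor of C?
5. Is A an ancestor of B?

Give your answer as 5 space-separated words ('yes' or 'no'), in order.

After op 1 (commit): HEAD=main@B [main=B]
After op 2 (branch): HEAD=main@B [dev=B main=B]
After op 3 (branch): HEAD=main@B [dev=B main=B work=B]
After op 4 (commit): HEAD=main@C [dev=B main=C work=B]
After op 5 (checkout): HEAD=dev@B [dev=B main=C work=B]
After op 6 (branch): HEAD=dev@B [dev=B exp=B main=C work=B]
After op 7 (reset): HEAD=dev@C [dev=C exp=B main=C work=B]
After op 8 (commit): HEAD=dev@D [dev=D exp=B main=C work=B]
ancestors(D) = {A,B,C,D}; A in? yes
ancestors(A) = {A}; A in? yes
ancestors(A) = {A}; C in? no
ancestors(C) = {A,B,C}; A in? yes
ancestors(B) = {A,B}; A in? yes

Answer: yes yes no yes yes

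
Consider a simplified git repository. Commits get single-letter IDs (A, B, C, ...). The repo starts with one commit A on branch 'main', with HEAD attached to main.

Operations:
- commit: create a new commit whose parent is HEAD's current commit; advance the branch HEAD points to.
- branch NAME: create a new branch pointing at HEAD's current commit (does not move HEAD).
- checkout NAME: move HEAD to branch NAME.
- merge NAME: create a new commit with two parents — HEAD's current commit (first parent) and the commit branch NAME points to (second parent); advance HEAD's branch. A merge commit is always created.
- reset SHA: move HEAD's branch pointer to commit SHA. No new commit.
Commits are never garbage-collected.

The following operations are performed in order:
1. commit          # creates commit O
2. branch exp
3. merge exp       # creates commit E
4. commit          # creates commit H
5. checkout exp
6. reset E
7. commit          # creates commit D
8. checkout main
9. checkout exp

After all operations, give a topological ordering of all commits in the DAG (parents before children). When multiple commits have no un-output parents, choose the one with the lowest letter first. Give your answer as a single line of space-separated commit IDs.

Answer: A O E D H

Derivation:
After op 1 (commit): HEAD=main@O [main=O]
After op 2 (branch): HEAD=main@O [exp=O main=O]
After op 3 (merge): HEAD=main@E [exp=O main=E]
After op 4 (commit): HEAD=main@H [exp=O main=H]
After op 5 (checkout): HEAD=exp@O [exp=O main=H]
After op 6 (reset): HEAD=exp@E [exp=E main=H]
After op 7 (commit): HEAD=exp@D [exp=D main=H]
After op 8 (checkout): HEAD=main@H [exp=D main=H]
After op 9 (checkout): HEAD=exp@D [exp=D main=H]
commit A: parents=[]
commit D: parents=['E']
commit E: parents=['O', 'O']
commit H: parents=['E']
commit O: parents=['A']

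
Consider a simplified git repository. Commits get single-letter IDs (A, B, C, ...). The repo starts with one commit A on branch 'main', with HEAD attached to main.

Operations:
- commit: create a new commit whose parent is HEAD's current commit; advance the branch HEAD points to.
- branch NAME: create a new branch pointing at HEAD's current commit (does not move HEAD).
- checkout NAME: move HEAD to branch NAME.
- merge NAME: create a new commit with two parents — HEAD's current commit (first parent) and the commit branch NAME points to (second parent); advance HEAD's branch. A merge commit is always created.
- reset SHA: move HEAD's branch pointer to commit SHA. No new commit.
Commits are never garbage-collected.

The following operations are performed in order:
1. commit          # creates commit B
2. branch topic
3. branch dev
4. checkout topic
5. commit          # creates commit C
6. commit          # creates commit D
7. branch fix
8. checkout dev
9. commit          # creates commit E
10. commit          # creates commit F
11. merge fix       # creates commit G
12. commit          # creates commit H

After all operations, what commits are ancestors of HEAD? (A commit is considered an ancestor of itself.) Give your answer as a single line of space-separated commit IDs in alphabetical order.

After op 1 (commit): HEAD=main@B [main=B]
After op 2 (branch): HEAD=main@B [main=B topic=B]
After op 3 (branch): HEAD=main@B [dev=B main=B topic=B]
After op 4 (checkout): HEAD=topic@B [dev=B main=B topic=B]
After op 5 (commit): HEAD=topic@C [dev=B main=B topic=C]
After op 6 (commit): HEAD=topic@D [dev=B main=B topic=D]
After op 7 (branch): HEAD=topic@D [dev=B fix=D main=B topic=D]
After op 8 (checkout): HEAD=dev@B [dev=B fix=D main=B topic=D]
After op 9 (commit): HEAD=dev@E [dev=E fix=D main=B topic=D]
After op 10 (commit): HEAD=dev@F [dev=F fix=D main=B topic=D]
After op 11 (merge): HEAD=dev@G [dev=G fix=D main=B topic=D]
After op 12 (commit): HEAD=dev@H [dev=H fix=D main=B topic=D]

Answer: A B C D E F G H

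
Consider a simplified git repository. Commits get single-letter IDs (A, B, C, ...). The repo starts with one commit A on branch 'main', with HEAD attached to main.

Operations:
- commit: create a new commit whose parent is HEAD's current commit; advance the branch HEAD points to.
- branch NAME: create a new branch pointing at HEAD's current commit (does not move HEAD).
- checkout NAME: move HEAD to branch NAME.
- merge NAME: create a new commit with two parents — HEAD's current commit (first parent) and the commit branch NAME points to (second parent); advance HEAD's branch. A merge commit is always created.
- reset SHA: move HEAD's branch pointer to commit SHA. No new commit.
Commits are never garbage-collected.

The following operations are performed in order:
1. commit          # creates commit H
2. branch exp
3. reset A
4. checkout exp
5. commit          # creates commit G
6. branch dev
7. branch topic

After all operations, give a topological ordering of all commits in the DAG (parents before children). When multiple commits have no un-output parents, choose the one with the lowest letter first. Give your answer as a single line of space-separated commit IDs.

After op 1 (commit): HEAD=main@H [main=H]
After op 2 (branch): HEAD=main@H [exp=H main=H]
After op 3 (reset): HEAD=main@A [exp=H main=A]
After op 4 (checkout): HEAD=exp@H [exp=H main=A]
After op 5 (commit): HEAD=exp@G [exp=G main=A]
After op 6 (branch): HEAD=exp@G [dev=G exp=G main=A]
After op 7 (branch): HEAD=exp@G [dev=G exp=G main=A topic=G]
commit A: parents=[]
commit G: parents=['H']
commit H: parents=['A']

Answer: A H G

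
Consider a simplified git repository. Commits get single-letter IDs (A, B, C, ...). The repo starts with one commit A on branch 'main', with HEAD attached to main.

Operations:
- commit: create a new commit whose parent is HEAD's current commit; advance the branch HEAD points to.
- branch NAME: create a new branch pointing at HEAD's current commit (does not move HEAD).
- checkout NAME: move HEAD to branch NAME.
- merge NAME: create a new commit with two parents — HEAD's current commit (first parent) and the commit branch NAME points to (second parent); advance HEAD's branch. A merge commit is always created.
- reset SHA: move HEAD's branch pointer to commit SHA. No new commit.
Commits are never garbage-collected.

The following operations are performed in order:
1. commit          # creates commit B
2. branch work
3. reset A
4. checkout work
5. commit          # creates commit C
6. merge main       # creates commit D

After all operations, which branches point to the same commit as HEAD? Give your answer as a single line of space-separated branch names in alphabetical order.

After op 1 (commit): HEAD=main@B [main=B]
After op 2 (branch): HEAD=main@B [main=B work=B]
After op 3 (reset): HEAD=main@A [main=A work=B]
After op 4 (checkout): HEAD=work@B [main=A work=B]
After op 5 (commit): HEAD=work@C [main=A work=C]
After op 6 (merge): HEAD=work@D [main=A work=D]

Answer: work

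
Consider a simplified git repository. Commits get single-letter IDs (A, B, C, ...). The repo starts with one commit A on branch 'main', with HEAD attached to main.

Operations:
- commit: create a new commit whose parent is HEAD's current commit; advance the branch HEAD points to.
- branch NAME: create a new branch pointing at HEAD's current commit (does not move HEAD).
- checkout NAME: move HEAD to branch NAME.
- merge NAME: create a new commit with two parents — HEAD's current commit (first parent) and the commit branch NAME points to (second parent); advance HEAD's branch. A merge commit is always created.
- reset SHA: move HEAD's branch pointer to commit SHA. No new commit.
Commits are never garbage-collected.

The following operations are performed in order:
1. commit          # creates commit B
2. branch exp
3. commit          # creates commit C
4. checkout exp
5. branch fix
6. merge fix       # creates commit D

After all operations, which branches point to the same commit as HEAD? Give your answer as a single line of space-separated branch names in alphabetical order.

Answer: exp

Derivation:
After op 1 (commit): HEAD=main@B [main=B]
After op 2 (branch): HEAD=main@B [exp=B main=B]
After op 3 (commit): HEAD=main@C [exp=B main=C]
After op 4 (checkout): HEAD=exp@B [exp=B main=C]
After op 5 (branch): HEAD=exp@B [exp=B fix=B main=C]
After op 6 (merge): HEAD=exp@D [exp=D fix=B main=C]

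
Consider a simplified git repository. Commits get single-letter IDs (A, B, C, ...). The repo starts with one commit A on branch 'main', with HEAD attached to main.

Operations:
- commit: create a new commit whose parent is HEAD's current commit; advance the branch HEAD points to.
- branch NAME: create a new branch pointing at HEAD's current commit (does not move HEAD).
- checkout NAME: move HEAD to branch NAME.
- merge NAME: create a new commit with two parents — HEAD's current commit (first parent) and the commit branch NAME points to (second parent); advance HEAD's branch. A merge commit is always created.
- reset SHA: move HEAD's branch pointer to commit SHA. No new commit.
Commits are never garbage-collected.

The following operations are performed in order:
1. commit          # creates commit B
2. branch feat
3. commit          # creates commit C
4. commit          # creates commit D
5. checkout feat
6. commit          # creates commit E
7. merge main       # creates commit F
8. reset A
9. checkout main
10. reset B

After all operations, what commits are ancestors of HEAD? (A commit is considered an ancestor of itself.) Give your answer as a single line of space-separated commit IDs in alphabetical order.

After op 1 (commit): HEAD=main@B [main=B]
After op 2 (branch): HEAD=main@B [feat=B main=B]
After op 3 (commit): HEAD=main@C [feat=B main=C]
After op 4 (commit): HEAD=main@D [feat=B main=D]
After op 5 (checkout): HEAD=feat@B [feat=B main=D]
After op 6 (commit): HEAD=feat@E [feat=E main=D]
After op 7 (merge): HEAD=feat@F [feat=F main=D]
After op 8 (reset): HEAD=feat@A [feat=A main=D]
After op 9 (checkout): HEAD=main@D [feat=A main=D]
After op 10 (reset): HEAD=main@B [feat=A main=B]

Answer: A B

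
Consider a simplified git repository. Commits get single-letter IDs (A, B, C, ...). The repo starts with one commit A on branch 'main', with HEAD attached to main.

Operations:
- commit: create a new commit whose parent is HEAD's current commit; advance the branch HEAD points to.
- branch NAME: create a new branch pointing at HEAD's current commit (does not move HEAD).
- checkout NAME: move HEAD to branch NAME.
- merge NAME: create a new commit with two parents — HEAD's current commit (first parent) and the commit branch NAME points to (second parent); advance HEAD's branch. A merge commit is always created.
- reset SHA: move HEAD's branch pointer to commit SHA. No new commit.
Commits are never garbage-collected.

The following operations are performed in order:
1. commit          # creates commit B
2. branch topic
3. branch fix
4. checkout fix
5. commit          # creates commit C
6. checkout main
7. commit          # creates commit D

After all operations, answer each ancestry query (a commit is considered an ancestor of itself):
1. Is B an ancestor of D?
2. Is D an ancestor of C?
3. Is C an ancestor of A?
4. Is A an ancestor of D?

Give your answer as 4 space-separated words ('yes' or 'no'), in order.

Answer: yes no no yes

Derivation:
After op 1 (commit): HEAD=main@B [main=B]
After op 2 (branch): HEAD=main@B [main=B topic=B]
After op 3 (branch): HEAD=main@B [fix=B main=B topic=B]
After op 4 (checkout): HEAD=fix@B [fix=B main=B topic=B]
After op 5 (commit): HEAD=fix@C [fix=C main=B topic=B]
After op 6 (checkout): HEAD=main@B [fix=C main=B topic=B]
After op 7 (commit): HEAD=main@D [fix=C main=D topic=B]
ancestors(D) = {A,B,D}; B in? yes
ancestors(C) = {A,B,C}; D in? no
ancestors(A) = {A}; C in? no
ancestors(D) = {A,B,D}; A in? yes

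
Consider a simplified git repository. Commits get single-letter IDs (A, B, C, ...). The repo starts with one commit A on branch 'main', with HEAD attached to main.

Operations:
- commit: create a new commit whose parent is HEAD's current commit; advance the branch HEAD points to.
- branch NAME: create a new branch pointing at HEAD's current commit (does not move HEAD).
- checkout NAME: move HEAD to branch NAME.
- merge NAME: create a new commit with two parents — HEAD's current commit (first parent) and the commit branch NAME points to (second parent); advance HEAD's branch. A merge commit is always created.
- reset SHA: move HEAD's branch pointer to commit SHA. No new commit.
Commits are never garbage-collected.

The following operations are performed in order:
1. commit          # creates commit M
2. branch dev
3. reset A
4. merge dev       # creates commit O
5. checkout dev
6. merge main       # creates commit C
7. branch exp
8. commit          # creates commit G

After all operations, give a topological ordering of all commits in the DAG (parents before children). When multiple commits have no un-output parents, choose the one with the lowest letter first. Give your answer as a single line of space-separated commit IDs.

After op 1 (commit): HEAD=main@M [main=M]
After op 2 (branch): HEAD=main@M [dev=M main=M]
After op 3 (reset): HEAD=main@A [dev=M main=A]
After op 4 (merge): HEAD=main@O [dev=M main=O]
After op 5 (checkout): HEAD=dev@M [dev=M main=O]
After op 6 (merge): HEAD=dev@C [dev=C main=O]
After op 7 (branch): HEAD=dev@C [dev=C exp=C main=O]
After op 8 (commit): HEAD=dev@G [dev=G exp=C main=O]
commit A: parents=[]
commit C: parents=['M', 'O']
commit G: parents=['C']
commit M: parents=['A']
commit O: parents=['A', 'M']

Answer: A M O C G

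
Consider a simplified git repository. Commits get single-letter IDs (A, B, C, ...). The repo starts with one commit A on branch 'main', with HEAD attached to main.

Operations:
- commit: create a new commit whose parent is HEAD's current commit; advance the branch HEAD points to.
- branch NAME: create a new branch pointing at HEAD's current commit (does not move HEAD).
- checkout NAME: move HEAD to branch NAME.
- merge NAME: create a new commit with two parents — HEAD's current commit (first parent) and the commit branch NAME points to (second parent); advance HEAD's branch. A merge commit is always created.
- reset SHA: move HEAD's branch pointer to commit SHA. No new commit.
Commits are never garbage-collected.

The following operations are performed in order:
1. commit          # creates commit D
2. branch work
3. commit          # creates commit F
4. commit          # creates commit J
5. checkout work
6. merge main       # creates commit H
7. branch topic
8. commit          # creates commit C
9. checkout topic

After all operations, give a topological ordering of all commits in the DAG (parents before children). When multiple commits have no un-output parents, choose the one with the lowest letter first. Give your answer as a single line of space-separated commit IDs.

Answer: A D F J H C

Derivation:
After op 1 (commit): HEAD=main@D [main=D]
After op 2 (branch): HEAD=main@D [main=D work=D]
After op 3 (commit): HEAD=main@F [main=F work=D]
After op 4 (commit): HEAD=main@J [main=J work=D]
After op 5 (checkout): HEAD=work@D [main=J work=D]
After op 6 (merge): HEAD=work@H [main=J work=H]
After op 7 (branch): HEAD=work@H [main=J topic=H work=H]
After op 8 (commit): HEAD=work@C [main=J topic=H work=C]
After op 9 (checkout): HEAD=topic@H [main=J topic=H work=C]
commit A: parents=[]
commit C: parents=['H']
commit D: parents=['A']
commit F: parents=['D']
commit H: parents=['D', 'J']
commit J: parents=['F']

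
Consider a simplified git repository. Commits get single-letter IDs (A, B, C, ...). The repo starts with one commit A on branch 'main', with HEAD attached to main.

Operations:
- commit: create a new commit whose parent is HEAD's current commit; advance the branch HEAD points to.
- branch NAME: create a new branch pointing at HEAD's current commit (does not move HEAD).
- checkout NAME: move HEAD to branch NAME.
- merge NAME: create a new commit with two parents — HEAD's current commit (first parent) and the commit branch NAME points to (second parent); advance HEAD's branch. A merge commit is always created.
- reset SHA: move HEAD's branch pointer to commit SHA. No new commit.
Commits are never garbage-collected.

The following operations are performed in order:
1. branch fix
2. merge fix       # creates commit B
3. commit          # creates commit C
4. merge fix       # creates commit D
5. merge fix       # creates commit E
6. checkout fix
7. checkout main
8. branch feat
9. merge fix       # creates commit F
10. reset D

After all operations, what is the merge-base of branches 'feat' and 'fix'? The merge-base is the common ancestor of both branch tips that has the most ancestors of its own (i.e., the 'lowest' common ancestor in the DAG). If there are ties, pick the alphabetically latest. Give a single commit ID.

After op 1 (branch): HEAD=main@A [fix=A main=A]
After op 2 (merge): HEAD=main@B [fix=A main=B]
After op 3 (commit): HEAD=main@C [fix=A main=C]
After op 4 (merge): HEAD=main@D [fix=A main=D]
After op 5 (merge): HEAD=main@E [fix=A main=E]
After op 6 (checkout): HEAD=fix@A [fix=A main=E]
After op 7 (checkout): HEAD=main@E [fix=A main=E]
After op 8 (branch): HEAD=main@E [feat=E fix=A main=E]
After op 9 (merge): HEAD=main@F [feat=E fix=A main=F]
After op 10 (reset): HEAD=main@D [feat=E fix=A main=D]
ancestors(feat=E): ['A', 'B', 'C', 'D', 'E']
ancestors(fix=A): ['A']
common: ['A']

Answer: A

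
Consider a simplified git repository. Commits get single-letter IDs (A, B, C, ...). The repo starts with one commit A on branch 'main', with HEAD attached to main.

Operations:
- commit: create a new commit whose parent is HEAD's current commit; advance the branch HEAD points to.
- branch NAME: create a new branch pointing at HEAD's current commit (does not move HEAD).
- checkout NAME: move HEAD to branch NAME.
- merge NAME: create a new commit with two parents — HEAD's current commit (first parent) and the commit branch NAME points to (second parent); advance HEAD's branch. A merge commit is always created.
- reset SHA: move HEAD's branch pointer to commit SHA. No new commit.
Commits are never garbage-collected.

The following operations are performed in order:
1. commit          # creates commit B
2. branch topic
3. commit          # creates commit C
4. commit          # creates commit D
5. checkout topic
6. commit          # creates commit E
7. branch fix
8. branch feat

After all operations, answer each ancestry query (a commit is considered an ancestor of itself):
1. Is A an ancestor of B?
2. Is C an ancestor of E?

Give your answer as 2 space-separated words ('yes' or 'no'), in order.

Answer: yes no

Derivation:
After op 1 (commit): HEAD=main@B [main=B]
After op 2 (branch): HEAD=main@B [main=B topic=B]
After op 3 (commit): HEAD=main@C [main=C topic=B]
After op 4 (commit): HEAD=main@D [main=D topic=B]
After op 5 (checkout): HEAD=topic@B [main=D topic=B]
After op 6 (commit): HEAD=topic@E [main=D topic=E]
After op 7 (branch): HEAD=topic@E [fix=E main=D topic=E]
After op 8 (branch): HEAD=topic@E [feat=E fix=E main=D topic=E]
ancestors(B) = {A,B}; A in? yes
ancestors(E) = {A,B,E}; C in? no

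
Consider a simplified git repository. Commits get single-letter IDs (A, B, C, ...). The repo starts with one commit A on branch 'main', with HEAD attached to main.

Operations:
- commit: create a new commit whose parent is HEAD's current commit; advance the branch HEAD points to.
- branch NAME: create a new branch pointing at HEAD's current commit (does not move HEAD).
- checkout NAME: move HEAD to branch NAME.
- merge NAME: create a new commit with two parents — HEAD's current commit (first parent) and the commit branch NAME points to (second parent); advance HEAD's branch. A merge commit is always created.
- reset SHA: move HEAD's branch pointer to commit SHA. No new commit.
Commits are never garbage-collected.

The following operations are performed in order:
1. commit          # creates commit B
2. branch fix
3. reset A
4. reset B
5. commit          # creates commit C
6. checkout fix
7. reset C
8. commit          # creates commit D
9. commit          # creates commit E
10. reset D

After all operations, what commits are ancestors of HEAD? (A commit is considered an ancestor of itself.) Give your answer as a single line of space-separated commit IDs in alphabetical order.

After op 1 (commit): HEAD=main@B [main=B]
After op 2 (branch): HEAD=main@B [fix=B main=B]
After op 3 (reset): HEAD=main@A [fix=B main=A]
After op 4 (reset): HEAD=main@B [fix=B main=B]
After op 5 (commit): HEAD=main@C [fix=B main=C]
After op 6 (checkout): HEAD=fix@B [fix=B main=C]
After op 7 (reset): HEAD=fix@C [fix=C main=C]
After op 8 (commit): HEAD=fix@D [fix=D main=C]
After op 9 (commit): HEAD=fix@E [fix=E main=C]
After op 10 (reset): HEAD=fix@D [fix=D main=C]

Answer: A B C D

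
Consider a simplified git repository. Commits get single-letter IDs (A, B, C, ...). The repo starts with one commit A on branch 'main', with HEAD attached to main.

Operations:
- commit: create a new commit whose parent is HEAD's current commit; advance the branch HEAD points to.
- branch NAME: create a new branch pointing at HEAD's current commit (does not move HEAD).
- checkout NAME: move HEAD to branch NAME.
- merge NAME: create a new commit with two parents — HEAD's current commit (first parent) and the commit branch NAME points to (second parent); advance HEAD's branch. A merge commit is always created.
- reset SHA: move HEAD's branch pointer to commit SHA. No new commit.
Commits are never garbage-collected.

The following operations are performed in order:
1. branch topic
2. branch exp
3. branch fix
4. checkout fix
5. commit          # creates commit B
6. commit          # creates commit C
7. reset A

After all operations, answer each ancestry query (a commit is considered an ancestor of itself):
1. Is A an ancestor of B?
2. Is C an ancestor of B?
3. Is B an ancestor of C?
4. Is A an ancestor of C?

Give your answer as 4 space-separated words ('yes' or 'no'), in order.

After op 1 (branch): HEAD=main@A [main=A topic=A]
After op 2 (branch): HEAD=main@A [exp=A main=A topic=A]
After op 3 (branch): HEAD=main@A [exp=A fix=A main=A topic=A]
After op 4 (checkout): HEAD=fix@A [exp=A fix=A main=A topic=A]
After op 5 (commit): HEAD=fix@B [exp=A fix=B main=A topic=A]
After op 6 (commit): HEAD=fix@C [exp=A fix=C main=A topic=A]
After op 7 (reset): HEAD=fix@A [exp=A fix=A main=A topic=A]
ancestors(B) = {A,B}; A in? yes
ancestors(B) = {A,B}; C in? no
ancestors(C) = {A,B,C}; B in? yes
ancestors(C) = {A,B,C}; A in? yes

Answer: yes no yes yes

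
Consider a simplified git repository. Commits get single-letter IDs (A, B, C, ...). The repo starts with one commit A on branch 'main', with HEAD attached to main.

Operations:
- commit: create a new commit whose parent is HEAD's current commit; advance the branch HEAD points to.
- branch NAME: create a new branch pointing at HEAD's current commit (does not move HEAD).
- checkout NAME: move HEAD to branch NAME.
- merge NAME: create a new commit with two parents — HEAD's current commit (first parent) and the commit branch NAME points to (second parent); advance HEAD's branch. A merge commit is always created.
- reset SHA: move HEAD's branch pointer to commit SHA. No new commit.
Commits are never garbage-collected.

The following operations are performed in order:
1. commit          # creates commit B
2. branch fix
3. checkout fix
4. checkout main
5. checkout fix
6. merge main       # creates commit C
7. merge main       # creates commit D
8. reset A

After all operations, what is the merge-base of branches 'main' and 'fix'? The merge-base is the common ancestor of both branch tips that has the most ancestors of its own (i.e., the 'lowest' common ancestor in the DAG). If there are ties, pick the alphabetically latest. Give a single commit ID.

After op 1 (commit): HEAD=main@B [main=B]
After op 2 (branch): HEAD=main@B [fix=B main=B]
After op 3 (checkout): HEAD=fix@B [fix=B main=B]
After op 4 (checkout): HEAD=main@B [fix=B main=B]
After op 5 (checkout): HEAD=fix@B [fix=B main=B]
After op 6 (merge): HEAD=fix@C [fix=C main=B]
After op 7 (merge): HEAD=fix@D [fix=D main=B]
After op 8 (reset): HEAD=fix@A [fix=A main=B]
ancestors(main=B): ['A', 'B']
ancestors(fix=A): ['A']
common: ['A']

Answer: A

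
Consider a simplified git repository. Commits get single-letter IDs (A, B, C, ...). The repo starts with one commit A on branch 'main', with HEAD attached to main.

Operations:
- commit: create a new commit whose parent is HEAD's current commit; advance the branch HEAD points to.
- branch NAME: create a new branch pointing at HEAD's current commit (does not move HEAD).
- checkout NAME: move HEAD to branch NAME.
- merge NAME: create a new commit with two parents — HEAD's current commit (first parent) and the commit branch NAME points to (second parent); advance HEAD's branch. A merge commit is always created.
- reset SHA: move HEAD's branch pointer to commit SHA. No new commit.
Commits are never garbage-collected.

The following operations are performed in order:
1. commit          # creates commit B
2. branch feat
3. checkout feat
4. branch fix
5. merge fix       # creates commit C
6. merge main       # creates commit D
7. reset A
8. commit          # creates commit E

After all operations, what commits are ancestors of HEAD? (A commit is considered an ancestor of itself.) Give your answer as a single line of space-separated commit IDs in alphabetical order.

After op 1 (commit): HEAD=main@B [main=B]
After op 2 (branch): HEAD=main@B [feat=B main=B]
After op 3 (checkout): HEAD=feat@B [feat=B main=B]
After op 4 (branch): HEAD=feat@B [feat=B fix=B main=B]
After op 5 (merge): HEAD=feat@C [feat=C fix=B main=B]
After op 6 (merge): HEAD=feat@D [feat=D fix=B main=B]
After op 7 (reset): HEAD=feat@A [feat=A fix=B main=B]
After op 8 (commit): HEAD=feat@E [feat=E fix=B main=B]

Answer: A E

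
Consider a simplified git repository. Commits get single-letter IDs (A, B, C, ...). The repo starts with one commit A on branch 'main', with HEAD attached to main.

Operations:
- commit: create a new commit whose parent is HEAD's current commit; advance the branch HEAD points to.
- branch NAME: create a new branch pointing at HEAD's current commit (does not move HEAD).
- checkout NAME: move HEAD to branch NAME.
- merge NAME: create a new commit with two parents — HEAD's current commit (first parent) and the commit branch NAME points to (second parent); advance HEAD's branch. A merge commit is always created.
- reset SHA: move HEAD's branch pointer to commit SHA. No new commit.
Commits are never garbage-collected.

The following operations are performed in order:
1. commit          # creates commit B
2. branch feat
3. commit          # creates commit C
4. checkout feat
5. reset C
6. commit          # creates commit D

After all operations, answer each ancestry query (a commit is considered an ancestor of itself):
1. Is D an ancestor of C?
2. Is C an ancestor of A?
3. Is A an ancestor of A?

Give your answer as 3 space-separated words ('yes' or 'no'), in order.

After op 1 (commit): HEAD=main@B [main=B]
After op 2 (branch): HEAD=main@B [feat=B main=B]
After op 3 (commit): HEAD=main@C [feat=B main=C]
After op 4 (checkout): HEAD=feat@B [feat=B main=C]
After op 5 (reset): HEAD=feat@C [feat=C main=C]
After op 6 (commit): HEAD=feat@D [feat=D main=C]
ancestors(C) = {A,B,C}; D in? no
ancestors(A) = {A}; C in? no
ancestors(A) = {A}; A in? yes

Answer: no no yes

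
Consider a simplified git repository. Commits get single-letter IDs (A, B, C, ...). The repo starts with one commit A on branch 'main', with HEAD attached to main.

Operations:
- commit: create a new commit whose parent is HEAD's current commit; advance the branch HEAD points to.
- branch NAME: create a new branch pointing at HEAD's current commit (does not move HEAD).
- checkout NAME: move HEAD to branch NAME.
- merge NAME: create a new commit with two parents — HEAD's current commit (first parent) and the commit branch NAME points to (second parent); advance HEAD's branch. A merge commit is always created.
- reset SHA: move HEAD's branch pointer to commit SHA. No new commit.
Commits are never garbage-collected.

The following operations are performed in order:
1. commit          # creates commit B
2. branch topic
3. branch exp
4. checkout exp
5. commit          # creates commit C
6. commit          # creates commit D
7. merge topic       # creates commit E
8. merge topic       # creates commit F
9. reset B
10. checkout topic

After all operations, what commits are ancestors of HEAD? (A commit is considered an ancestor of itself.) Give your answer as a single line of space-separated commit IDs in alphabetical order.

After op 1 (commit): HEAD=main@B [main=B]
After op 2 (branch): HEAD=main@B [main=B topic=B]
After op 3 (branch): HEAD=main@B [exp=B main=B topic=B]
After op 4 (checkout): HEAD=exp@B [exp=B main=B topic=B]
After op 5 (commit): HEAD=exp@C [exp=C main=B topic=B]
After op 6 (commit): HEAD=exp@D [exp=D main=B topic=B]
After op 7 (merge): HEAD=exp@E [exp=E main=B topic=B]
After op 8 (merge): HEAD=exp@F [exp=F main=B topic=B]
After op 9 (reset): HEAD=exp@B [exp=B main=B topic=B]
After op 10 (checkout): HEAD=topic@B [exp=B main=B topic=B]

Answer: A B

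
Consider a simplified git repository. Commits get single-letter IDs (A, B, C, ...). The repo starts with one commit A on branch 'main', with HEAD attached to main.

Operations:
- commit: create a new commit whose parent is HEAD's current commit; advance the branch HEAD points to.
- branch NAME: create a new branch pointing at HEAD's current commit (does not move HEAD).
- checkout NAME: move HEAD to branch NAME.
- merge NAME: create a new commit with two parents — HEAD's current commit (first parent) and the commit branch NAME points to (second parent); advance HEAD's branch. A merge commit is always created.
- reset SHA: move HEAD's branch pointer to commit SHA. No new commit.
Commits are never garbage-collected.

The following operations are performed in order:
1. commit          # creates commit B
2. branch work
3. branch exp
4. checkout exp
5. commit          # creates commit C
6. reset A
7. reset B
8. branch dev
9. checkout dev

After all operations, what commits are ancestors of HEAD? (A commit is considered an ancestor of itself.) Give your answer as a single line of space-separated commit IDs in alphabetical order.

Answer: A B

Derivation:
After op 1 (commit): HEAD=main@B [main=B]
After op 2 (branch): HEAD=main@B [main=B work=B]
After op 3 (branch): HEAD=main@B [exp=B main=B work=B]
After op 4 (checkout): HEAD=exp@B [exp=B main=B work=B]
After op 5 (commit): HEAD=exp@C [exp=C main=B work=B]
After op 6 (reset): HEAD=exp@A [exp=A main=B work=B]
After op 7 (reset): HEAD=exp@B [exp=B main=B work=B]
After op 8 (branch): HEAD=exp@B [dev=B exp=B main=B work=B]
After op 9 (checkout): HEAD=dev@B [dev=B exp=B main=B work=B]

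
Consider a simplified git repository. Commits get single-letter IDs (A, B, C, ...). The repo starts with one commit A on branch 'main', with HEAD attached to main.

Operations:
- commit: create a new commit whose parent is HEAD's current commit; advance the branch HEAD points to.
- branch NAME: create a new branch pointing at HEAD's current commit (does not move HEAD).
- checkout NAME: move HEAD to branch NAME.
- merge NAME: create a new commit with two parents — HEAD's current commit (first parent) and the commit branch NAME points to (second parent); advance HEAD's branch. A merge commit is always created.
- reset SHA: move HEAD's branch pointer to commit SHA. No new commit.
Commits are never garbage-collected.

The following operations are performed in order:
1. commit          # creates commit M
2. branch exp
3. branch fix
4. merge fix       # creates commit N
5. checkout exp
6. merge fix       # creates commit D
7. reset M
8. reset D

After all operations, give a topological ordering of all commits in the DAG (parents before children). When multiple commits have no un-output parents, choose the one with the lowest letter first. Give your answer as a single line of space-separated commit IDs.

After op 1 (commit): HEAD=main@M [main=M]
After op 2 (branch): HEAD=main@M [exp=M main=M]
After op 3 (branch): HEAD=main@M [exp=M fix=M main=M]
After op 4 (merge): HEAD=main@N [exp=M fix=M main=N]
After op 5 (checkout): HEAD=exp@M [exp=M fix=M main=N]
After op 6 (merge): HEAD=exp@D [exp=D fix=M main=N]
After op 7 (reset): HEAD=exp@M [exp=M fix=M main=N]
After op 8 (reset): HEAD=exp@D [exp=D fix=M main=N]
commit A: parents=[]
commit D: parents=['M', 'M']
commit M: parents=['A']
commit N: parents=['M', 'M']

Answer: A M D N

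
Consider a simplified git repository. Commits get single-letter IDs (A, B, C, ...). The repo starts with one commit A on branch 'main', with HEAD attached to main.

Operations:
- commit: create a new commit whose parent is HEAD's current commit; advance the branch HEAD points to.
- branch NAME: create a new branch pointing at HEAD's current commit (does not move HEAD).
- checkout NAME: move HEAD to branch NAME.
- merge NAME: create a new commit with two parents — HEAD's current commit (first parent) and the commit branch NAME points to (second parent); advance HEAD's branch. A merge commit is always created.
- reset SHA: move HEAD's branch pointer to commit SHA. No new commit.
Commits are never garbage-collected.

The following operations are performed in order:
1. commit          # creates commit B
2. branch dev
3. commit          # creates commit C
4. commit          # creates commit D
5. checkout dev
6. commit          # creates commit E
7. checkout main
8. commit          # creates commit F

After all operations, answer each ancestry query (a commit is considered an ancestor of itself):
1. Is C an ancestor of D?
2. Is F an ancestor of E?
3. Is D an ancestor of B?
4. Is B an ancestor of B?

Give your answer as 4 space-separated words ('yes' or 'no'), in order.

Answer: yes no no yes

Derivation:
After op 1 (commit): HEAD=main@B [main=B]
After op 2 (branch): HEAD=main@B [dev=B main=B]
After op 3 (commit): HEAD=main@C [dev=B main=C]
After op 4 (commit): HEAD=main@D [dev=B main=D]
After op 5 (checkout): HEAD=dev@B [dev=B main=D]
After op 6 (commit): HEAD=dev@E [dev=E main=D]
After op 7 (checkout): HEAD=main@D [dev=E main=D]
After op 8 (commit): HEAD=main@F [dev=E main=F]
ancestors(D) = {A,B,C,D}; C in? yes
ancestors(E) = {A,B,E}; F in? no
ancestors(B) = {A,B}; D in? no
ancestors(B) = {A,B}; B in? yes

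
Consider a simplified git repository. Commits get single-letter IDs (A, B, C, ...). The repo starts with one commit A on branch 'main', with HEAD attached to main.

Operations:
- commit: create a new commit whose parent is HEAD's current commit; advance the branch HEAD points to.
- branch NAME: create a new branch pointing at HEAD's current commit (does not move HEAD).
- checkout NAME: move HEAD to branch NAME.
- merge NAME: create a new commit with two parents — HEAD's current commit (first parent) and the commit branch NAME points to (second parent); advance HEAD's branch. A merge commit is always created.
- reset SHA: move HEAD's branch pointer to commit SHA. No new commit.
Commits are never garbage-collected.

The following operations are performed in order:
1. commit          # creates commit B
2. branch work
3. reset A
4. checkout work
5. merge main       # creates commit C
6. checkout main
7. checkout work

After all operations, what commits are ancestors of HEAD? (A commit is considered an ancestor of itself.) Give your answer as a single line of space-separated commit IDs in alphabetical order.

After op 1 (commit): HEAD=main@B [main=B]
After op 2 (branch): HEAD=main@B [main=B work=B]
After op 3 (reset): HEAD=main@A [main=A work=B]
After op 4 (checkout): HEAD=work@B [main=A work=B]
After op 5 (merge): HEAD=work@C [main=A work=C]
After op 6 (checkout): HEAD=main@A [main=A work=C]
After op 7 (checkout): HEAD=work@C [main=A work=C]

Answer: A B C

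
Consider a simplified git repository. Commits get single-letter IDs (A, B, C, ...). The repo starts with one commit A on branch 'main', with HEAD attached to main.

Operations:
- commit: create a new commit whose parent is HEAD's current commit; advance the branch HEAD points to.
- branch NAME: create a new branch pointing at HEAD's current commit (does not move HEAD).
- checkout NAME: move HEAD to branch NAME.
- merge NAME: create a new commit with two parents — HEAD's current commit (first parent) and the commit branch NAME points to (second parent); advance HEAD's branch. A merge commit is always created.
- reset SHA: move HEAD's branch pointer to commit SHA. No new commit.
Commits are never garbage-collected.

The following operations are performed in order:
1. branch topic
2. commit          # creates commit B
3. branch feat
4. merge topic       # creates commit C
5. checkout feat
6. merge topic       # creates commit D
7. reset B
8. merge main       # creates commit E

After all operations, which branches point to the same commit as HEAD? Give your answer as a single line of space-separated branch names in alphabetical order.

After op 1 (branch): HEAD=main@A [main=A topic=A]
After op 2 (commit): HEAD=main@B [main=B topic=A]
After op 3 (branch): HEAD=main@B [feat=B main=B topic=A]
After op 4 (merge): HEAD=main@C [feat=B main=C topic=A]
After op 5 (checkout): HEAD=feat@B [feat=B main=C topic=A]
After op 6 (merge): HEAD=feat@D [feat=D main=C topic=A]
After op 7 (reset): HEAD=feat@B [feat=B main=C topic=A]
After op 8 (merge): HEAD=feat@E [feat=E main=C topic=A]

Answer: feat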